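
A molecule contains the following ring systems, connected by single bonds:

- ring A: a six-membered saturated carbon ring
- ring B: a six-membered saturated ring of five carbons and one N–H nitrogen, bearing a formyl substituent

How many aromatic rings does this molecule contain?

0

Ring A has only sp³ atoms, so it is not fully conjugated — not aromatic (cyclohexane).
Ring B has only sp³ atoms, so it is not fully conjugated — not aromatic (piperidine).
No ring is aromatic. Total: 0.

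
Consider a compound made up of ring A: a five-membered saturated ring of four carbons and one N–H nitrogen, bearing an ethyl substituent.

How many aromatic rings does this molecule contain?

Ring A has only sp³ atoms, so it is not fully conjugated — not aromatic (pyrrolidine).

0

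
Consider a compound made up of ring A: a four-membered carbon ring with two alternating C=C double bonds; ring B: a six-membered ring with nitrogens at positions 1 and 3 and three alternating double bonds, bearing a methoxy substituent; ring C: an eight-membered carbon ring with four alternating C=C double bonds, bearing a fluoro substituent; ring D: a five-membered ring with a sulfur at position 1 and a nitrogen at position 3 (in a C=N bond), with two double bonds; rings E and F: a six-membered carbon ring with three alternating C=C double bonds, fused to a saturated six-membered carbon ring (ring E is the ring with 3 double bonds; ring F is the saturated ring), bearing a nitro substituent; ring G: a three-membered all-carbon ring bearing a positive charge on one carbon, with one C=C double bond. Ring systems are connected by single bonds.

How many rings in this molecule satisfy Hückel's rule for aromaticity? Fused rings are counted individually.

4

Ring A has only sp² ring atoms; a planar conformation would have a fully conjugated π system of 4 electrons. But 4 = 4(1), which is 4n not 4n+2, so ring A is not aromatic (cyclobutadiene) — cyclobutadiene is antiaromatic and distorts to a rectangle.
Ring B is planar and fully conjugated; 3 ring double bonds give 6 π electrons. Since 6 = 4n+2 (n=1), ring B is aromatic (pyrimidine).
Ring C has only sp² ring atoms; a planar conformation would have a fully conjugated π system of 8 electrons. But 8 = 4(2), which is 4n not 4n+2, so ring C is not aromatic (cyclooctatetraene) — cyclooctatetraene distorts into a non-planar tub to avoid antiaromaticity.
Ring D has a continuous p-orbital overlap around the ring; 2 ring double bonds (4 π electrons) plus a heteroatom lone pair (2) give 6 π electrons. That satisfies 4n+2 with n=1, so ring D is aromatic (thiazole).
Ring E is fully conjugated (every ring atom contributes a p orbital); 3 ring double bonds give 6 π electrons. Since 6 = 4n+2 (n=1), ring E is aromatic (benzene ring).
Ring F has four sp³ carbons, so it is not fully conjugated — not aromatic (cyclohexane ring).
Ring G is fully conjugated (every ring atom contributes a p orbital); 1 ring double bond (2 π electrons) plus the carbocation's empty p orbital (0, but keeps the ring conjugated) give 2 π electrons. That satisfies 4n+2 with n=0, so ring G is aromatic (cyclopropenyl cation).
Aromatic: B, D, E, G. Total: 4.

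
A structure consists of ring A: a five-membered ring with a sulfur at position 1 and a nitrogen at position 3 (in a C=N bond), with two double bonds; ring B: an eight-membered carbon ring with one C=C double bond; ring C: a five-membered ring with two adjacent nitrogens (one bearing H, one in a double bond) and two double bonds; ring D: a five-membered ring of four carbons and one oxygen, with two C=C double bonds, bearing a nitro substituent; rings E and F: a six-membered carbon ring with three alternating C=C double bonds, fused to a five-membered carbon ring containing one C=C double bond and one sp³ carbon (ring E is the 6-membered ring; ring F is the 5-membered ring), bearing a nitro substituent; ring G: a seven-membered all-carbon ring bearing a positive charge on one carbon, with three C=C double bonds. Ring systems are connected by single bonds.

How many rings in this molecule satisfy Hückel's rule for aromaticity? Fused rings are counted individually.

Ring A is fully conjugated (every ring atom contributes a p orbital); 2 ring double bonds (4 π electrons) plus a heteroatom lone pair (2) give 6 π electrons. Since 6 = 4n+2 (n=1), ring A is aromatic (thiazole).
Ring B has six sp³ carbons, so it is not fully conjugated — not aromatic (cyclooctene).
Ring C is planar and fully conjugated; 2 ring double bonds (4 π electrons) plus a heteroatom lone pair (2) give 6 π electrons. That satisfies 4n+2 with n=1, so ring C is aromatic (pyrazole).
Ring D is fully conjugated (every ring atom contributes a p orbital); 2 ring double bonds (4 π electrons) plus a heteroatom lone pair (2) give 6 π electrons. 6 = 4(1)+2, so ring D is aromatic (furan).
Ring E is fully conjugated (every ring atom contributes a p orbital); 3 ring double bonds give 6 π electrons. That satisfies 4n+2 with n=1, so ring E is aromatic (benzene ring).
Ring F has one sp³ carbon, so it is not fully conjugated — not aromatic (cyclopentene ring).
Ring G has a continuous p-orbital overlap around the ring; 3 ring double bonds (6 π electrons) plus the carbocation's empty p orbital (0, but keeps the ring conjugated) give 6 π electrons. Since 6 = 4n+2 (n=1), ring G is aromatic (tropylium cation).
Aromatic: A, C, D, E, G. Total: 5.

5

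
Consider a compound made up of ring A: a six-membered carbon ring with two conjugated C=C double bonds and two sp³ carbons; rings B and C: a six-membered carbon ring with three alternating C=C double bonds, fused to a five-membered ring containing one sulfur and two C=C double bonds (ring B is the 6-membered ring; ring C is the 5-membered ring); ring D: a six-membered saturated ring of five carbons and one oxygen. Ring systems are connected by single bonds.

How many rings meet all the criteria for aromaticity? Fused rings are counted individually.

2

Ring A has two sp³ carbons, so it is not fully conjugated — not aromatic (1,3-cyclohexadiene).
Rings B and C form a fused bicyclic system (with one sulfur) with 9 sp² atoms and 10 π electrons from ring double bonds plus a heteroatom lone pair. 10 = 4(2)+2, so the system is aromatic and both rings count as aromatic (benzothiophene).
Ring D has only sp³ atoms, so it is not fully conjugated — not aromatic (tetrahydropyran).
Aromatic: B, C. Total: 2.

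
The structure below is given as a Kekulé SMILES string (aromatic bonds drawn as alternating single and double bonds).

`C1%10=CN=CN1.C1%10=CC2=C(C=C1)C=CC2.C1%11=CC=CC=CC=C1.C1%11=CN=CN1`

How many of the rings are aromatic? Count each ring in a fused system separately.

The SMILES encodes a five-membered ring with nitrogens at positions 1 and 3 (one bearing H, one in a C=N bond) and two double bonds; a six-membered carbon ring with three alternating C=C double bonds, fused to a five-membered carbon ring containing one C=C double bond and one sp³ carbon; an eight-membered carbon ring with four alternating C=C double bonds; a five-membered ring with nitrogens at positions 1 and 3 (one bearing H, one in a C=N bond) and two double bonds.
The 5-membered ring with two nitrogens (one N–H, one =N–) has a continuous p-orbital overlap around the ring; 2 ring double bonds (4 π electrons) plus a heteroatom lone pair (2) give 6 π electrons. Since 6 = 4n+2 (n=1), it is aromatic (imidazole).
The 6-membered ring has a continuous p-orbital overlap around the ring; 3 ring double bonds give 6 π electrons. That satisfies 4n+2 with n=1, so it is aromatic (benzene ring).
The 5-membered ring has one sp³ carbon, so it is not fully conjugated — not aromatic (cyclopentene ring).
The 8-membered ring has only sp² ring atoms; a planar conformation would have a fully conjugated π system of 8 electrons. But 8 = 4(2), which is 4n not 4n+2, so it is not aromatic (cyclooctatetraene) — cyclooctatetraene distorts into a non-planar tub to avoid antiaromaticity.
The second 5-membered ring with two nitrogens (one N–H, one =N–) is fully conjugated (every ring atom contributes a p orbital); 2 ring double bonds (4 π electrons) plus a heteroatom lone pair (2) give 6 π electrons. 6 = 4(1)+2, so it is aromatic (imidazole).
3 of the 5 rings are aromatic. Total: 3.

3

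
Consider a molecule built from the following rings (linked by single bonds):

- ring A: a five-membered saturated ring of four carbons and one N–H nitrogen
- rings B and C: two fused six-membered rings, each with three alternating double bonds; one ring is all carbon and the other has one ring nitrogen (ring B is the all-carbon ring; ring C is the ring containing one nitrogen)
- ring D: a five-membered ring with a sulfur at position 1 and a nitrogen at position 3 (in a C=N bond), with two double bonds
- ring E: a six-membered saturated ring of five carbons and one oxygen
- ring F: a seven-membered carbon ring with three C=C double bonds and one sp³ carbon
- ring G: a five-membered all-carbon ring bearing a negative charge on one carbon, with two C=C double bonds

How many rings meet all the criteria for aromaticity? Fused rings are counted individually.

4

Ring A has only sp³ atoms, so it is not fully conjugated — not aromatic (pyrrolidine).
Rings B and C form a fused bicyclic system (with one nitrogen) with 10 sp² atoms and 10 π electrons from ring double bonds. 10 = 4(2)+2, so the system is aromatic and both rings count as aromatic (quinoline).
Ring D is planar and fully conjugated; 2 ring double bonds (4 π electrons) plus a heteroatom lone pair (2) give 6 π electrons. Since 6 = 4n+2 (n=1), ring D is aromatic (thiazole).
Ring E has only sp³ atoms, so it is not fully conjugated — not aromatic (tetrahydropyran).
Ring F has one sp³ carbon, so it is not fully conjugated — not aromatic (cycloheptatriene).
Ring G is planar and fully conjugated; 2 ring double bonds (4 π electrons) plus the carbanion lone pair (2) give 6 π electrons. Since 6 = 4n+2 (n=1), ring G is aromatic (cyclopentadienyl anion).
Aromatic: B, C, D, G. Total: 4.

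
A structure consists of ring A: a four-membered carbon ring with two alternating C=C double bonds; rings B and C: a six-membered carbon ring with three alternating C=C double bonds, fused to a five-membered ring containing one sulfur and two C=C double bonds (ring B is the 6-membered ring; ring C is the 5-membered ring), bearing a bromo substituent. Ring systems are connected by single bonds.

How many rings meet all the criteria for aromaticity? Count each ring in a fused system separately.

Ring A has only sp² ring atoms; a planar conformation would have a fully conjugated π system of 4 electrons. But 4 = 4(1), which is 4n not 4n+2, so ring A is not aromatic (cyclobutadiene) — cyclobutadiene is antiaromatic and distorts to a rectangle.
Rings B and C form a fused bicyclic system (with one sulfur) with 9 sp² atoms and 10 π electrons from ring double bonds plus a heteroatom lone pair. 10 = 4(2)+2, so the system is aromatic and both rings count as aromatic (benzothiophene).
Aromatic: B, C. Total: 2.

2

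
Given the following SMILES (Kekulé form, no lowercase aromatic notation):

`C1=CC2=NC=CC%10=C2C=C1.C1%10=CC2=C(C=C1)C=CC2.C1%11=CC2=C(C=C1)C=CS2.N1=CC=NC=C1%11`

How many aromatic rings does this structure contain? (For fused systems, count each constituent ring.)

The SMILES encodes two fused six-membered rings, each with three alternating double bonds; one ring is all carbon and the other has one ring nitrogen; a six-membered carbon ring with three alternating C=C double bonds, fused to a five-membered carbon ring containing one C=C double bond and one sp³ carbon; a six-membered carbon ring with three alternating C=C double bonds, fused to a five-membered ring containing one sulfur and two C=C double bonds; a six-membered ring with nitrogens at positions 1 and 4 and three alternating double bonds.
The fused 6/6-membered bicyclic (with one nitrogen) is a single π system with 10 sp² atoms and 10 π electrons from ring double bonds. 10 = 4(2)+2, so the system is aromatic and both rings count as aromatic (quinoline).
The 6-membered ring is planar and fully conjugated; 3 ring double bonds give 6 π electrons. That satisfies 4n+2 with n=1, so it is aromatic (benzene ring).
The 5-membered ring has one sp³ carbon, so it is not fully conjugated — not aromatic (cyclopentene ring).
The fused 6/5-membered bicyclic (with one sulfur) is a single π system with 9 sp² atoms and 10 π electrons from ring double bonds plus a heteroatom lone pair. 10 = 4(2)+2, so the system is aromatic and both rings count as aromatic (benzothiophene).
The 6-membered ring with two nitrogens (1,4) is planar and fully conjugated; 3 ring double bonds give 6 π electrons. 6 = 4(1)+2, so it is aromatic (pyrazine).
6 of the 7 rings are aromatic. Total: 6.

6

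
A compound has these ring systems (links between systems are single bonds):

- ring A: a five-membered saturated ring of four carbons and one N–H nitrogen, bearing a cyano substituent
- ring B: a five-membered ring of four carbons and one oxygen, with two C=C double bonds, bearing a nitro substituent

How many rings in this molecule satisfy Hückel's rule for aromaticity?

Ring A has only sp³ atoms, so it is not fully conjugated — not aromatic (pyrrolidine).
Ring B has a continuous p-orbital overlap around the ring; 2 ring double bonds (4 π electrons) plus a heteroatom lone pair (2) give 6 π electrons. That satisfies 4n+2 with n=1, so ring B is aromatic (furan).
Aromatic: B. Total: 1.

1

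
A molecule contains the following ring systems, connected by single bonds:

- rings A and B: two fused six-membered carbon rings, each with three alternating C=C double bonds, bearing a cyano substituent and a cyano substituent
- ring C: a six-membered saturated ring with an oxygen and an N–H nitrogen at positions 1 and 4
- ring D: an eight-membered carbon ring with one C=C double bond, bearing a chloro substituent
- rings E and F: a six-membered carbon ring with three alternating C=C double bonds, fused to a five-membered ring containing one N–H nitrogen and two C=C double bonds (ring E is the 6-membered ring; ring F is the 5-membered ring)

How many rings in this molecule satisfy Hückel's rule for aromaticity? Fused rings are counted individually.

Rings A and B form a fused bicyclic system with 10 sp² atoms and 10 π electrons from ring double bonds. 10 = 4(2)+2, so the system is aromatic and both rings count as aromatic (naphthalene).
Ring C has only sp³ atoms, so it is not fully conjugated — not aromatic (morpholine).
Ring D has six sp³ carbons, so it is not fully conjugated — not aromatic (cyclooctene).
Rings E and F form a fused bicyclic system (with one N–H) with 9 sp² atoms and 10 π electrons from ring double bonds plus a heteroatom lone pair. 10 = 4(2)+2, so the system is aromatic and both rings count as aromatic (indole).
Aromatic: A, B, E, F. Total: 4.

4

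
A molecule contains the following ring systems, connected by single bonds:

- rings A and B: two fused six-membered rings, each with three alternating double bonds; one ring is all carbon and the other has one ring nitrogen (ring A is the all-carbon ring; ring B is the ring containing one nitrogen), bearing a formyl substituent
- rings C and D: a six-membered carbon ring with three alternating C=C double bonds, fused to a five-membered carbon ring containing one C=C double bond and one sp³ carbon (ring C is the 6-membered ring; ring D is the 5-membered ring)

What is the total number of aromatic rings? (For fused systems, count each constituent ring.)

3

Rings A and B form a fused bicyclic system (with one nitrogen) with 10 sp² atoms and 10 π electrons from ring double bonds. 10 = 4(2)+2, so the system is aromatic and both rings count as aromatic (quinoline).
Ring C is planar and fully conjugated; 3 ring double bonds give 6 π electrons. 6 = 4(1)+2, so ring C is aromatic (benzene ring).
Ring D has one sp³ carbon, so it is not fully conjugated — not aromatic (cyclopentene ring).
Aromatic: A, B, C. Total: 3.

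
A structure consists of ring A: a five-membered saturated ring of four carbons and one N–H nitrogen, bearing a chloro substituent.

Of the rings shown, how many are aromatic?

0

Ring A has only sp³ atoms, so it is not fully conjugated — not aromatic (pyrrolidine).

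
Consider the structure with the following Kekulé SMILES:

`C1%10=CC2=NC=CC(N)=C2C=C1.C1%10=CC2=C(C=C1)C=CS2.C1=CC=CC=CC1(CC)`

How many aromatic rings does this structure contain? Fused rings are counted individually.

4

The SMILES encodes two fused six-membered rings, each with three alternating double bonds; one ring is all carbon and the other has one ring nitrogen; a six-membered carbon ring with three alternating C=C double bonds, fused to a five-membered ring containing one sulfur and two C=C double bonds; a seven-membered carbon ring with three C=C double bonds and one sp³ carbon.
The fused 6/6-membered bicyclic (with one nitrogen) is a single π system with 10 sp² atoms and 10 π electrons from ring double bonds. 10 = 4(2)+2, so the system is aromatic and both rings count as aromatic (quinoline).
The fused 6/5-membered bicyclic (with one sulfur) is a single π system with 9 sp² atoms and 10 π electrons from ring double bonds plus a heteroatom lone pair. 10 = 4(2)+2, so the system is aromatic and both rings count as aromatic (benzothiophene).
The 7-membered ring has one sp³ carbon, so it is not fully conjugated — not aromatic (cycloheptatriene).
4 of the 5 rings are aromatic. Total: 4.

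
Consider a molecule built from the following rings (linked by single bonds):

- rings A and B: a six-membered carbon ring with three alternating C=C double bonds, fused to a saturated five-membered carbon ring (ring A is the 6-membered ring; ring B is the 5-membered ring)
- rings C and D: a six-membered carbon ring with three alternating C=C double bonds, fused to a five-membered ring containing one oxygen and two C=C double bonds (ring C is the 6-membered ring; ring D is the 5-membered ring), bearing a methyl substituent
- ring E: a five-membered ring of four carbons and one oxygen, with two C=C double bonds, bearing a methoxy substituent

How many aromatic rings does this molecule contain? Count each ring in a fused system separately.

Ring A has a continuous p-orbital overlap around the ring; 3 ring double bonds give 6 π electrons. That satisfies 4n+2 with n=1, so ring A is aromatic (benzene ring).
Ring B has three sp³ carbons, so it is not fully conjugated — not aromatic (cyclopentane ring).
Rings C and D form a fused bicyclic system (with one oxygen) with 9 sp² atoms and 10 π electrons from ring double bonds plus a heteroatom lone pair. 10 = 4(2)+2, so the system is aromatic and both rings count as aromatic (benzofuran).
Ring E is planar and fully conjugated; 2 ring double bonds (4 π electrons) plus a heteroatom lone pair (2) give 6 π electrons. 6 = 4(1)+2, so ring E is aromatic (furan).
Aromatic: A, C, D, E. Total: 4.

4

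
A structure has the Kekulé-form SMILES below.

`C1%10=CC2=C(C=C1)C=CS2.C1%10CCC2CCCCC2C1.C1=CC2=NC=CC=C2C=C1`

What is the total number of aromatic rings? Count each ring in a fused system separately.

The SMILES encodes a six-membered carbon ring with three alternating C=C double bonds, fused to a five-membered ring containing one sulfur and two C=C double bonds; two fused six-membered saturated carbon rings; two fused six-membered rings, each with three alternating double bonds; one ring is all carbon and the other has one ring nitrogen.
The fused 6/5-membered bicyclic (with one sulfur) is a single π system with 9 sp² atoms and 10 π electrons from ring double bonds plus a heteroatom lone pair. 10 = 4(2)+2, so the system is aromatic and both rings count as aromatic (benzothiophene).
The 6-membered ring has only sp³ atoms, so it is not fully conjugated — not aromatic (cyclohexane ring).
The second 6-membered ring has only sp³ atoms, so it is not fully conjugated — not aromatic (cyclohexane ring).
The fused 6/6-membered bicyclic (with one nitrogen) is a single π system with 10 sp² atoms and 10 π electrons from ring double bonds. 10 = 4(2)+2, so the system is aromatic and both rings count as aromatic (quinoline).
4 of the 6 rings are aromatic. Total: 4.

4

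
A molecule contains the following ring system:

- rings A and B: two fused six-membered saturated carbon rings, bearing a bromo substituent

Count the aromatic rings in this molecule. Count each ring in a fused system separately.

Ring A has only sp³ atoms, so it is not fully conjugated — not aromatic (cyclohexane ring).
Ring B has only sp³ atoms, so it is not fully conjugated — not aromatic (cyclohexane ring).
No ring is aromatic. Total: 0.

0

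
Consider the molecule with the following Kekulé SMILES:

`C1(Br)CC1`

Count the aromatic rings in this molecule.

The SMILES encodes a three-membered saturated carbon ring.
The 3-membered ring has only sp³ atoms, so it is not fully conjugated — not aromatic (cyclopropane).

0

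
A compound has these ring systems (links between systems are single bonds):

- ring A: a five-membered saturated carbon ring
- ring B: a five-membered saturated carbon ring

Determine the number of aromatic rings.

0

Ring A has only sp³ atoms, so it is not fully conjugated — not aromatic (cyclopentane).
Ring B has only sp³ atoms, so it is not fully conjugated — not aromatic (cyclopentane).
No ring is aromatic. Total: 0.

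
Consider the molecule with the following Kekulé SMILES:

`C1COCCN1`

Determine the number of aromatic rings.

0

The SMILES encodes a six-membered saturated ring with an oxygen and an N–H nitrogen at positions 1 and 4.
The 6-membered ring with one oxygen and one N–H (1,4) has only sp³ atoms, so it is not fully conjugated — not aromatic (morpholine).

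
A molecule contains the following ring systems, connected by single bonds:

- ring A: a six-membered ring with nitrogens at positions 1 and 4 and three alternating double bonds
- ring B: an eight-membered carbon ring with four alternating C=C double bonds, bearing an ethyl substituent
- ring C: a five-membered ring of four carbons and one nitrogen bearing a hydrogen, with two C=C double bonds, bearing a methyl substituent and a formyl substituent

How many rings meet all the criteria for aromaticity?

Ring A is planar and fully conjugated; 3 ring double bonds give 6 π electrons. That satisfies 4n+2 with n=1, so ring A is aromatic (pyrazine).
Ring B has only sp² ring atoms; a planar conformation would have a fully conjugated π system of 8 electrons. But 8 = 4(2), which is 4n not 4n+2, so ring B is not aromatic (cyclooctatetraene) — cyclooctatetraene distorts into a non-planar tub to avoid antiaromaticity.
Ring C has a continuous p-orbital overlap around the ring; 2 ring double bonds (4 π electrons) plus a heteroatom lone pair (2) give 6 π electrons. That satisfies 4n+2 with n=1, so ring C is aromatic (pyrrole).
Aromatic: A, C. Total: 2.

2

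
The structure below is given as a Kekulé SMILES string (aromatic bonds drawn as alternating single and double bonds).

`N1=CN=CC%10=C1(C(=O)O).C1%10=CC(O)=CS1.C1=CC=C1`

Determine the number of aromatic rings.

2

The SMILES encodes a six-membered ring with nitrogens at positions 1 and 3 and three alternating double bonds; a five-membered ring of four carbons and one sulfur, with two C=C double bonds; a four-membered carbon ring with two alternating C=C double bonds.
The 6-membered ring with two nitrogens (1,3) is fully conjugated (every ring atom contributes a p orbital); 3 ring double bonds give 6 π electrons. That satisfies 4n+2 with n=1, so it is aromatic (pyrimidine).
The 5-membered ring with one sulfur is fully conjugated (every ring atom contributes a p orbital); 2 ring double bonds (4 π electrons) plus a heteroatom lone pair (2) give 6 π electrons. Since 6 = 4n+2 (n=1), it is aromatic (thiophene).
The 4-membered ring has only sp² ring atoms; a planar conformation would have a fully conjugated π system of 4 electrons. But 4 = 4(1), which is 4n not 4n+2, so it is not aromatic (cyclobutadiene) — cyclobutadiene is antiaromatic and distorts to a rectangle.
2 of the 3 rings are aromatic. Total: 2.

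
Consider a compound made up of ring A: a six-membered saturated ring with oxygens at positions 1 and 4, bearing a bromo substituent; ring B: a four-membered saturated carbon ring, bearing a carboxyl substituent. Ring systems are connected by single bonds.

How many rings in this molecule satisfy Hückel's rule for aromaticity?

Ring A has only sp³ atoms, so it is not fully conjugated — not aromatic (1,4-dioxane).
Ring B has only sp³ atoms, so it is not fully conjugated — not aromatic (cyclobutane).
No ring is aromatic. Total: 0.

0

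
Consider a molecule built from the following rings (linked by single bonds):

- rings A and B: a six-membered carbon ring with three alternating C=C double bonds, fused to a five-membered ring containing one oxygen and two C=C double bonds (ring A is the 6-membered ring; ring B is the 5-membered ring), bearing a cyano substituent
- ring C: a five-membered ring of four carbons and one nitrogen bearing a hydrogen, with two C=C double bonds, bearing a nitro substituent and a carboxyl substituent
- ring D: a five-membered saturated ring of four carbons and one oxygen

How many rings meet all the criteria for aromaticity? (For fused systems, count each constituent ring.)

Rings A and B form a fused bicyclic system (with one oxygen) with 9 sp² atoms and 10 π electrons from ring double bonds plus a heteroatom lone pair. 10 = 4(2)+2, so the system is aromatic and both rings count as aromatic (benzofuran).
Ring C has a continuous p-orbital overlap around the ring; 2 ring double bonds (4 π electrons) plus a heteroatom lone pair (2) give 6 π electrons. 6 = 4(1)+2, so ring C is aromatic (pyrrole).
Ring D has only sp³ atoms, so it is not fully conjugated — not aromatic (tetrahydrofuran).
Aromatic: A, B, C. Total: 3.

3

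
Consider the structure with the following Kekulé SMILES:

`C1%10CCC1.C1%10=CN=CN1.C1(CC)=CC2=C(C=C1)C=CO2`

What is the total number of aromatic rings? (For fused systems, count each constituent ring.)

3

The SMILES encodes a four-membered saturated carbon ring; a five-membered ring with nitrogens at positions 1 and 3 (one bearing H, one in a C=N bond) and two double bonds; a six-membered carbon ring with three alternating C=C double bonds, fused to a five-membered ring containing one oxygen and two C=C double bonds.
The 4-membered ring has only sp³ atoms, so it is not fully conjugated — not aromatic (cyclobutane).
The 5-membered ring with two nitrogens (one N–H, one =N–) is planar and fully conjugated; 2 ring double bonds (4 π electrons) plus a heteroatom lone pair (2) give 6 π electrons. Since 6 = 4n+2 (n=1), it is aromatic (imidazole).
The fused 6/5-membered bicyclic (with one oxygen) is a single π system with 9 sp² atoms and 10 π electrons from ring double bonds plus a heteroatom lone pair. 10 = 4(2)+2, so the system is aromatic and both rings count as aromatic (benzofuran).
3 of the 4 rings are aromatic. Total: 3.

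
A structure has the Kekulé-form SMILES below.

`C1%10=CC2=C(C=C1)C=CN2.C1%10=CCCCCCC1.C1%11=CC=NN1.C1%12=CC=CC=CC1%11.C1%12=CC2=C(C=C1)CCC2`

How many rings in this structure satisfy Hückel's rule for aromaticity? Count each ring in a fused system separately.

The SMILES encodes a six-membered carbon ring with three alternating C=C double bonds, fused to a five-membered ring containing one N–H nitrogen and two C=C double bonds; an eight-membered carbon ring with one C=C double bond; a five-membered ring with two adjacent nitrogens (one bearing H, one in a double bond) and two double bonds; a seven-membered carbon ring with three C=C double bonds and one sp³ carbon; a six-membered carbon ring with three alternating C=C double bonds, fused to a saturated five-membered carbon ring.
The fused 6/5-membered bicyclic (with one N–H) is a single π system with 9 sp² atoms and 10 π electrons from ring double bonds plus a heteroatom lone pair. 10 = 4(2)+2, so the system is aromatic and both rings count as aromatic (indole).
The 8-membered ring has six sp³ carbons, so it is not fully conjugated — not aromatic (cyclooctene).
The 5-membered ring with two adjacent nitrogens (one N–H, one =N–) is fully conjugated (every ring atom contributes a p orbital); 2 ring double bonds (4 π electrons) plus a heteroatom lone pair (2) give 6 π electrons. 6 = 4(1)+2, so it is aromatic (pyrazole).
The 7-membered ring has one sp³ carbon, so it is not fully conjugated — not aromatic (cycloheptatriene).
The 6-membered ring has a continuous p-orbital overlap around the ring; 3 ring double bonds give 6 π electrons. That satisfies 4n+2 with n=1, so it is aromatic (benzene ring).
The 5-membered ring has three sp³ carbons, so it is not fully conjugated — not aromatic (cyclopentane ring).
4 of the 7 rings are aromatic. Total: 4.

4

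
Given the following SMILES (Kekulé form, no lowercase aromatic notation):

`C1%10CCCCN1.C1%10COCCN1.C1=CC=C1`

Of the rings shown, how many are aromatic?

The SMILES encodes a six-membered saturated ring of five carbons and one N–H nitrogen; a six-membered saturated ring with an oxygen and an N–H nitrogen at positions 1 and 4; a four-membered carbon ring with two alternating C=C double bonds.
The 6-membered ring with one N–H has only sp³ atoms, so it is not fully conjugated — not aromatic (piperidine).
The 6-membered ring with one oxygen and one N–H (1,4) has only sp³ atoms, so it is not fully conjugated — not aromatic (morpholine).
The 4-membered ring has only sp² ring atoms; a planar conformation would have a fully conjugated π system of 4 electrons. But 4 = 4(1), which is 4n not 4n+2, so it is not aromatic (cyclobutadiene) — cyclobutadiene is antiaromatic and distorts to a rectangle.
None of the rings are aromatic. Total: 0.

0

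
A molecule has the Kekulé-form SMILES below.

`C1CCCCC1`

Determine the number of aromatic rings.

0

The SMILES encodes a six-membered saturated carbon ring.
The 6-membered ring has only sp³ atoms, so it is not fully conjugated — not aromatic (cyclohexane).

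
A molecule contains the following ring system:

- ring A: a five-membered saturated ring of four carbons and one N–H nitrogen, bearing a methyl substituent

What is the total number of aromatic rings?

Ring A has only sp³ atoms, so it is not fully conjugated — not aromatic (pyrrolidine).

0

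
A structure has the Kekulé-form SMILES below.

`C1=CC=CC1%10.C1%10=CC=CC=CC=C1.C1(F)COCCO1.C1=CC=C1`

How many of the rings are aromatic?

0

The SMILES encodes a five-membered carbon ring with two conjugated C=C double bonds and one sp³ carbon; an eight-membered carbon ring with four alternating C=C double bonds; a six-membered saturated ring with oxygens at positions 1 and 4; a four-membered carbon ring with two alternating C=C double bonds.
The 5-membered ring has one sp³ carbon, so it is not fully conjugated — not aromatic (cyclopentadiene).
The 8-membered ring has only sp² ring atoms; a planar conformation would have a fully conjugated π system of 8 electrons. But 8 = 4(2), which is 4n not 4n+2, so it is not aromatic (cyclooctatetraene) — cyclooctatetraene distorts into a non-planar tub to avoid antiaromaticity.
The 6-membered ring with two oxygens (1,4) has only sp³ atoms, so it is not fully conjugated — not aromatic (1,4-dioxane).
The 4-membered ring has only sp² ring atoms; a planar conformation would have a fully conjugated π system of 4 electrons. But 4 = 4(1), which is 4n not 4n+2, so it is not aromatic (cyclobutadiene) — cyclobutadiene is antiaromatic and distorts to a rectangle.
None of the rings are aromatic. Total: 0.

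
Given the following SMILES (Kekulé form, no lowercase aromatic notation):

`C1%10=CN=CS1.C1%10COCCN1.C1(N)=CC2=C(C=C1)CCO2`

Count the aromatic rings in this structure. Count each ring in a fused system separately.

2

The SMILES encodes a five-membered ring with a sulfur at position 1 and a nitrogen at position 3 (in a C=N bond), with two double bonds; a six-membered saturated ring with an oxygen and an N–H nitrogen at positions 1 and 4; a six-membered carbon ring with three alternating C=C double bonds, fused to a five-membered ring containing one oxygen and two sp³ carbons.
The 5-membered ring with one sulfur and one =N– has a continuous p-orbital overlap around the ring; 2 ring double bonds (4 π electrons) plus a heteroatom lone pair (2) give 6 π electrons. 6 = 4(1)+2, so it is aromatic (thiazole).
The 6-membered ring with one oxygen and one N–H (1,4) has only sp³ atoms, so it is not fully conjugated — not aromatic (morpholine).
The 6-membered ring is fully conjugated (every ring atom contributes a p orbital); 3 ring double bonds give 6 π electrons. Since 6 = 4n+2 (n=1), it is aromatic (benzene ring).
The 5-membered ring with one oxygen has two sp³ carbons, so it is not fully conjugated — not aromatic (oxolane ring).
2 of the 4 rings are aromatic. Total: 2.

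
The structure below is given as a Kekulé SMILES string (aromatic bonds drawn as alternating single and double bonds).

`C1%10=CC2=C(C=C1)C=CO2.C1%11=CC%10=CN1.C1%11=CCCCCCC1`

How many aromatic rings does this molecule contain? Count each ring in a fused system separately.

3

The SMILES encodes a six-membered carbon ring with three alternating C=C double bonds, fused to a five-membered ring containing one oxygen and two C=C double bonds; a five-membered ring of four carbons and one nitrogen bearing a hydrogen, with two C=C double bonds; an eight-membered carbon ring with one C=C double bond.
The fused 6/5-membered bicyclic (with one oxygen) is a single π system with 9 sp² atoms and 10 π electrons from ring double bonds plus a heteroatom lone pair. 10 = 4(2)+2, so the system is aromatic and both rings count as aromatic (benzofuran).
The 5-membered ring with one N–H is fully conjugated (every ring atom contributes a p orbital); 2 ring double bonds (4 π electrons) plus a heteroatom lone pair (2) give 6 π electrons. 6 = 4(1)+2, so it is aromatic (pyrrole).
The 8-membered ring has six sp³ carbons, so it is not fully conjugated — not aromatic (cyclooctene).
3 of the 4 rings are aromatic. Total: 3.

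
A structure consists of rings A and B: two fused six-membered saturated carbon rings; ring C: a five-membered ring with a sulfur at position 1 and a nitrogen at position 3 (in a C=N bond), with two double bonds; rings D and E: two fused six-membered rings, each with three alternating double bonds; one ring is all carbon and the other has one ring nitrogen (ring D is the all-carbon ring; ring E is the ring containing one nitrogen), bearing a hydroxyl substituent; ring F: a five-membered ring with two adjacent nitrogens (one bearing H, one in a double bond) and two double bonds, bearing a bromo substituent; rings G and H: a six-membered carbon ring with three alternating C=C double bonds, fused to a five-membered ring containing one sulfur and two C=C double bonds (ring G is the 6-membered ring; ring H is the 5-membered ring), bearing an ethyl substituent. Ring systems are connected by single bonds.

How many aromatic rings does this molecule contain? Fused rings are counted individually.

Ring A has only sp³ atoms, so it is not fully conjugated — not aromatic (cyclohexane ring).
Ring B has only sp³ atoms, so it is not fully conjugated — not aromatic (cyclohexane ring).
Ring C is planar and fully conjugated; 2 ring double bonds (4 π electrons) plus a heteroatom lone pair (2) give 6 π electrons. That satisfies 4n+2 with n=1, so ring C is aromatic (thiazole).
Rings D and E form a fused bicyclic system (with one nitrogen) with 10 sp² atoms and 10 π electrons from ring double bonds. 10 = 4(2)+2, so the system is aromatic and both rings count as aromatic (quinoline).
Ring F is planar and fully conjugated; 2 ring double bonds (4 π electrons) plus a heteroatom lone pair (2) give 6 π electrons. Since 6 = 4n+2 (n=1), ring F is aromatic (pyrazole).
Rings G and H form a fused bicyclic system (with one sulfur) with 9 sp² atoms and 10 π electrons from ring double bonds plus a heteroatom lone pair. 10 = 4(2)+2, so the system is aromatic and both rings count as aromatic (benzothiophene).
Aromatic: C, D, E, F, G, H. Total: 6.

6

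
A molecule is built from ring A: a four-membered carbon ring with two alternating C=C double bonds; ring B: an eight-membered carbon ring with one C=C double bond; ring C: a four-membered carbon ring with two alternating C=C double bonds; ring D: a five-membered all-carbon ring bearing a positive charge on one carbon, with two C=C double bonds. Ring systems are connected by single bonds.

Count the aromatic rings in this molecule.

0

Ring A has only sp² ring atoms; a planar conformation would have a fully conjugated π system of 4 electrons. But 4 = 4(1), which is 4n not 4n+2, so ring A is not aromatic (cyclobutadiene) — cyclobutadiene is antiaromatic and distorts to a rectangle.
Ring B has six sp³ carbons, so it is not fully conjugated — not aromatic (cyclooctene).
Ring C has only sp² ring atoms; a planar conformation would have a fully conjugated π system of 4 electrons. But 4 = 4(1), which is 4n not 4n+2, so ring C is not aromatic (cyclobutadiene) — cyclobutadiene is antiaromatic and distorts to a rectangle.
Ring D has only sp² ring atoms; a planar conformation would have a fully conjugated π system of 4 electrons. But 4 = 4(1), which is 4n not 4n+2, so ring D is not aromatic (cyclopentadienyl cation).
No ring is aromatic. Total: 0.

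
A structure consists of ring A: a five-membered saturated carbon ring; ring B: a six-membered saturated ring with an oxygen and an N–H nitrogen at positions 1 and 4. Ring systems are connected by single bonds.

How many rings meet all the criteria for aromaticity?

0

Ring A has only sp³ atoms, so it is not fully conjugated — not aromatic (cyclopentane).
Ring B has only sp³ atoms, so it is not fully conjugated — not aromatic (morpholine).
No ring is aromatic. Total: 0.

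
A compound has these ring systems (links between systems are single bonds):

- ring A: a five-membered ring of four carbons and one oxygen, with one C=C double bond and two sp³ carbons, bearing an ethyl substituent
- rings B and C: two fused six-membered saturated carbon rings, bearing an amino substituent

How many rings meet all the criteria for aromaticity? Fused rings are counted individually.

0

Ring A has two sp³ carbons, so it is not fully conjugated — not aromatic (2,3-dihydrofuran).
Ring B has only sp³ atoms, so it is not fully conjugated — not aromatic (cyclohexane ring).
Ring C has only sp³ atoms, so it is not fully conjugated — not aromatic (cyclohexane ring).
No ring is aromatic. Total: 0.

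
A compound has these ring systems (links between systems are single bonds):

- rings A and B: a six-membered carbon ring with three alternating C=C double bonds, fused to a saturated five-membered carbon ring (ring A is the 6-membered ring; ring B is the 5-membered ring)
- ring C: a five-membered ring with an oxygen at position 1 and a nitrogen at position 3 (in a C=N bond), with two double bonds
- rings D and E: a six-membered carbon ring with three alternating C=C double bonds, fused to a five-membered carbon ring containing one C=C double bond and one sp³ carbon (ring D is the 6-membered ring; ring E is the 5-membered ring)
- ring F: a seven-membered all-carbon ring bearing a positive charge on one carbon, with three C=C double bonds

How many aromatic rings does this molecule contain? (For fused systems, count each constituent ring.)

4

Ring A is fully conjugated (every ring atom contributes a p orbital); 3 ring double bonds give 6 π electrons. 6 = 4(1)+2, so ring A is aromatic (benzene ring).
Ring B has three sp³ carbons, so it is not fully conjugated — not aromatic (cyclopentane ring).
Ring C has a continuous p-orbital overlap around the ring; 2 ring double bonds (4 π electrons) plus a heteroatom lone pair (2) give 6 π electrons. 6 = 4(1)+2, so ring C is aromatic (oxazole).
Ring D is fully conjugated (every ring atom contributes a p orbital); 3 ring double bonds give 6 π electrons. Since 6 = 4n+2 (n=1), ring D is aromatic (benzene ring).
Ring E has one sp³ carbon, so it is not fully conjugated — not aromatic (cyclopentene ring).
Ring F has a continuous p-orbital overlap around the ring; 3 ring double bonds (6 π electrons) plus the carbocation's empty p orbital (0, but keeps the ring conjugated) give 6 π electrons. 6 = 4(1)+2, so ring F is aromatic (tropylium cation).
Aromatic: A, C, D, F. Total: 4.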